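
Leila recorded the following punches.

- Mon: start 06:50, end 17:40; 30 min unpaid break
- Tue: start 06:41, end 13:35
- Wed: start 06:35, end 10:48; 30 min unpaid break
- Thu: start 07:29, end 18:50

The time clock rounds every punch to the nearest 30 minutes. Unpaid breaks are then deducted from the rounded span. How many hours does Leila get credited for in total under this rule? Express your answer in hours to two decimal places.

Mon: in 06:50→07:00, out 17:40→17:30; 10 h 30 min − 30 min = 10 h 0 min
Tue: in 06:41→06:30, out 13:35→13:30; 7 h 0 min
Wed: in 06:35→06:30, out 10:48→11:00; 4 h 30 min − 30 min = 4 h 0 min
Thu: in 07:29→07:30, out 18:50→19:00; 11 h 30 min
Total credited: 32 h 30 min.

32.50 hours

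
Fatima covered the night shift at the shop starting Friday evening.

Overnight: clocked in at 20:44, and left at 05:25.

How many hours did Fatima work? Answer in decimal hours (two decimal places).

Overnight: 20:44 → midnight = 3 h 16 min; midnight → 05:25 = 5 h 25 min; span 8 h 41 min

8.68 hours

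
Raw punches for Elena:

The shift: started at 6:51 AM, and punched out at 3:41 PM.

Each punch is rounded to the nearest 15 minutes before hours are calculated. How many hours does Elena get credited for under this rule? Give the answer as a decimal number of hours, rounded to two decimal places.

The shift: in 6:51 AM→6:45 AM, out 3:41 PM→3:45 PM; 9 h 0 min

9.00 hours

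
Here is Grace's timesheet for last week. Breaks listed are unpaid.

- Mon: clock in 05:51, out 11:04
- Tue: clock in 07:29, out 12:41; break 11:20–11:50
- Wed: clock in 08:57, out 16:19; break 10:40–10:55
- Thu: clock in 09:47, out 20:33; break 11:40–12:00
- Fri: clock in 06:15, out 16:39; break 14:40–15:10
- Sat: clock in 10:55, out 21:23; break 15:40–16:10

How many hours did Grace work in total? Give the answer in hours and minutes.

Mon: 05:51–11:04 = 5 h 13 min
Tue: 07:29–12:41 = 5 h 12 min; less 30 min break → 4 h 42 min
Wed: 08:57–16:19 = 7 h 22 min; less 15 min break → 7 h 7 min
Thu: 09:47–20:33 = 10 h 46 min; less 20 min break → 10 h 26 min
Fri: 06:15–16:39 = 10 h 24 min; less 30 min break → 9 h 54 min
Sat: 10:55–21:23 = 10 h 28 min; less 30 min break → 9 h 58 min
Total: 5 h 13 min + 4 h 42 min + 7 h 7 min + 10 h 26 min + 9 h 54 min + 9 h 58 min = 47 h 20 min.

47 h 20 min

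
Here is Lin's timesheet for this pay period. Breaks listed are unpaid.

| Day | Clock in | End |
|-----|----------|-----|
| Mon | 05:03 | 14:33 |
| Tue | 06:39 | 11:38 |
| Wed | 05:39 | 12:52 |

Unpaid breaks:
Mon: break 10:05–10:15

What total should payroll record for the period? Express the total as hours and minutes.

Mon: 05:03–14:33 = 9 h 30 min; less 10 min break → 9 h 20 min
Tue: 06:39–11:38 = 4 h 59 min
Wed: 05:39–12:52 = 7 h 13 min
Total: 9 h 20 min + 4 h 59 min + 7 h 13 min = 21 h 32 min.

21 h 32 min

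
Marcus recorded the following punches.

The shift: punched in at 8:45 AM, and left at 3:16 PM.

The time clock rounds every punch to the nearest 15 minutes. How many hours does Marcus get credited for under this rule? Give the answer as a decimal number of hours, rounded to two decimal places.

The shift: in 8:45 AM→8:45 AM, out 3:16 PM→3:15 PM; 6 h 30 min

6.50 hours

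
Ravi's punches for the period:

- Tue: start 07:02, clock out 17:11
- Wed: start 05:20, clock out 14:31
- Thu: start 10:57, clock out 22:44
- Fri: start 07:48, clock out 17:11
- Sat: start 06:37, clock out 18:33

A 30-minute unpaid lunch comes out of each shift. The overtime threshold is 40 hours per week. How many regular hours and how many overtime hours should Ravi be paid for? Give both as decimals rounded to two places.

Regular 40.00 hours, overtime 9.93 hours

Tue: 07:02–17:11 = 10 h 9 min; less 30 min break → 9 h 39 min
Wed: 05:20–14:31 = 9 h 11 min; less 30 min break → 8 h 41 min
Thu: 10:57–22:44 = 11 h 47 min; less 30 min break → 11 h 17 min
Fri: 07:48–17:11 = 9 h 23 min; less 30 min break → 8 h 53 min
Sat: 06:37–18:33 = 11 h 56 min; less 30 min break → 11 h 26 min
Total worked: 49 h 56 min = 49.93 h.
Threshold 40 h → overtime 9 h 56 min, regular 40 h 0 min.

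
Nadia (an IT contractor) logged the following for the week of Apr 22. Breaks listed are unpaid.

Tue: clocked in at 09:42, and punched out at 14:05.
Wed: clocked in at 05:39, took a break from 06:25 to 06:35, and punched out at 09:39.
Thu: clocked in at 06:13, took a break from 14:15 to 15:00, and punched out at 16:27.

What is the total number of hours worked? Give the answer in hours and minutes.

17 h 42 min

Tue: 09:42–14:05 = 4 h 23 min
Wed: 05:39–09:39 = 4 h 0 min; less 10 min break → 3 h 50 min
Thu: 06:13–16:27 = 10 h 14 min; less 45 min break → 9 h 29 min
Total: 4 h 23 min + 3 h 50 min + 9 h 29 min = 17 h 42 min.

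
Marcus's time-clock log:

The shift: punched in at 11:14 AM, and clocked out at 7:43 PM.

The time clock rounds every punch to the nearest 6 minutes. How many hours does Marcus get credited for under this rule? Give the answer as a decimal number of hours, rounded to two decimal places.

The shift: in 11:14 AM→11:12 AM, out 7:43 PM→7:42 PM; 8 h 30 min

8.50 hours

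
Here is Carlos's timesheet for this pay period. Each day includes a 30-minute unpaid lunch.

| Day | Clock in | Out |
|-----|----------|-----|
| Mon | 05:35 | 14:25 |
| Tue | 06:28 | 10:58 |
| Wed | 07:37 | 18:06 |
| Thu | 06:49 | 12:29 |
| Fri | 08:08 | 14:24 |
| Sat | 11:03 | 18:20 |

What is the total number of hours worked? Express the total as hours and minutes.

40 h 2 min

Mon: 05:35–14:25 = 8 h 50 min; less 30 min break → 8 h 20 min
Tue: 06:28–10:58 = 4 h 30 min; less 30 min break → 4 h 0 min
Wed: 07:37–18:06 = 10 h 29 min; less 30 min break → 9 h 59 min
Thu: 06:49–12:29 = 5 h 40 min; less 30 min break → 5 h 10 min
Fri: 08:08–14:24 = 6 h 16 min; less 30 min break → 5 h 46 min
Sat: 11:03–18:20 = 7 h 17 min; less 30 min break → 6 h 47 min
Total: 8 h 20 min + 4 h 0 min + 9 h 59 min + 5 h 10 min + 5 h 46 min + 6 h 47 min = 40 h 2 min.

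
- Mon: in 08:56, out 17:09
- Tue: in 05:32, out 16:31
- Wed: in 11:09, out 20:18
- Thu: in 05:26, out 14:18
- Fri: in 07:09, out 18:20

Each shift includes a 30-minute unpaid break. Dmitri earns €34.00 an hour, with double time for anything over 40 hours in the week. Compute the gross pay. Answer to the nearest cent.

€1761.20

Mon: 08:56–17:09 = 8 h 13 min; less 30 min break → 7 h 43 min
Tue: 05:32–16:31 = 10 h 59 min; less 30 min break → 10 h 29 min
Wed: 11:09–20:18 = 9 h 9 min; less 30 min break → 8 h 39 min
Thu: 05:26–14:18 = 8 h 52 min; less 30 min break → 8 h 22 min
Fri: 07:09–18:20 = 11 h 11 min; less 30 min break → 10 h 41 min
Total worked: 45 h 54 min = 2754 min.
Regular 40 h 0 min = 2400 min at €34.00/h; overtime 5 h 54 min = 354 min at €68.00/h.
Pay = (2400 × €34.00 + 354 × €68.00) ÷ 60 = €1761.20.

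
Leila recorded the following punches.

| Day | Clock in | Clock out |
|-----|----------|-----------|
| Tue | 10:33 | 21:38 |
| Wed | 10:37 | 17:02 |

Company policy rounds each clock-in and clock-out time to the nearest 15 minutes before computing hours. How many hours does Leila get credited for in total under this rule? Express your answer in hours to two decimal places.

17.75 hours

Tue: in 10:33→10:30, out 21:38→21:45; 11 h 15 min
Wed: in 10:37→10:30, out 17:02→17:00; 6 h 30 min
Total credited: 17 h 45 min.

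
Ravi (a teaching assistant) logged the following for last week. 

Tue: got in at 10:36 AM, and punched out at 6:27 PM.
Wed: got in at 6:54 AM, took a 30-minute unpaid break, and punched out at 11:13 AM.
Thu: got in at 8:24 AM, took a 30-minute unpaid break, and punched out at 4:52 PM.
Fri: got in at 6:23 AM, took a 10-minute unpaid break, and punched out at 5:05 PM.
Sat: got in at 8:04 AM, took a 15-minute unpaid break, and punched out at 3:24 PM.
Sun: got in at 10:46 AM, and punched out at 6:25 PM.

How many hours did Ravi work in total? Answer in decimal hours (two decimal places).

Tue: 10:36 AM–6:27 PM = 7 h 51 min
Wed: 6:54 AM–11:13 AM = 4 h 19 min; less 30 min break → 3 h 49 min
Thu: 8:24 AM–4:52 PM = 8 h 28 min; less 30 min break → 7 h 58 min
Fri: 6:23 AM–5:05 PM = 10 h 42 min; less 10 min break → 10 h 32 min
Sat: 8:04 AM–3:24 PM = 7 h 20 min; less 15 min break → 7 h 5 min
Sun: 10:46 AM–6:25 PM = 7 h 39 min
Total: 7 h 51 min + 3 h 49 min + 7 h 58 min + 10 h 32 min + 7 h 5 min + 7 h 39 min = 44 h 54 min.

44.90 hours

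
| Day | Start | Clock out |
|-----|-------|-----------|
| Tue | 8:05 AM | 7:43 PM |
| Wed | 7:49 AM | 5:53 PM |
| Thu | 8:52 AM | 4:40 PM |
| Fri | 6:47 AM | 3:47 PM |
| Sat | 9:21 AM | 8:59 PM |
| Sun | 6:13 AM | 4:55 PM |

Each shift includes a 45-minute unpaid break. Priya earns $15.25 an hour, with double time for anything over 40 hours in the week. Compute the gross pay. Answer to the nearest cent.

Tue: 8:05 AM–7:43 PM = 11 h 38 min; less 45 min break → 10 h 53 min
Wed: 7:49 AM–5:53 PM = 10 h 4 min; less 45 min break → 9 h 19 min
Thu: 8:52 AM–4:40 PM = 7 h 48 min; less 45 min break → 7 h 3 min
Fri: 6:47 AM–3:47 PM = 9 h 0 min; less 45 min break → 8 h 15 min
Sat: 9:21 AM–8:59 PM = 11 h 38 min; less 45 min break → 10 h 53 min
Sun: 6:13 AM–4:55 PM = 10 h 42 min; less 45 min break → 9 h 57 min
Total worked: 56 h 20 min = 3380 min.
Regular 40 h 0 min = 2400 min at $15.25/h; overtime 16 h 20 min = 980 min at $30.50/h.
Pay = (2400 × $15.25 + 980 × $30.50) ÷ 60 = $1108.17.

$1108.17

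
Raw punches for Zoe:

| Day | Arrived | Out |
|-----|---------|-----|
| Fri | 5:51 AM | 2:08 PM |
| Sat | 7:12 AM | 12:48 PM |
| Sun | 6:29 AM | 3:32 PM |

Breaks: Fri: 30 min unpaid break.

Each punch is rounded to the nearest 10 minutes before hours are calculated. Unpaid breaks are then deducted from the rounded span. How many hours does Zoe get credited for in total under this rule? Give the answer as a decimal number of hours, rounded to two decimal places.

22.50 hours

Fri: in 5:51 AM→5:50 AM, out 2:08 PM→2:10 PM; 8 h 20 min − 30 min = 7 h 50 min
Sat: in 7:12 AM→7:10 AM, out 12:48 PM→12:50 PM; 5 h 40 min
Sun: in 6:29 AM→6:30 AM, out 3:32 PM→3:30 PM; 9 h 0 min
Total credited: 22 h 30 min.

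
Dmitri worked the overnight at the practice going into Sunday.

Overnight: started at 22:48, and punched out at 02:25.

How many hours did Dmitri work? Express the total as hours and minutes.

3 h 37 min

Overnight: 22:48 → midnight = 1 h 12 min; midnight → 02:25 = 2 h 25 min; span 3 h 37 min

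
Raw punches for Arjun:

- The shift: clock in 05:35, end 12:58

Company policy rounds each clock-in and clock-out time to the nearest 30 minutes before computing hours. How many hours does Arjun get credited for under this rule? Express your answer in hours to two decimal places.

The shift: in 05:35→05:30, out 12:58→13:00; 7 h 30 min

7.50 hours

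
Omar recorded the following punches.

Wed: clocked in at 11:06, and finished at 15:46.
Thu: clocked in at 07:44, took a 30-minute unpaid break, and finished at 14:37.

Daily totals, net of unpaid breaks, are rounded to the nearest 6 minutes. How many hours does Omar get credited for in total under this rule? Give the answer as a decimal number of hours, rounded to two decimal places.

Wed: 11:06–15:46 = 4 h 40 min → rounds to 4 h 42 min
Thu: 07:44–14:37 = 6 h 53 min − 30 min = 6 h 23 min → rounds to 6 h 24 min
Total credited: 11 h 6 min.

11.10 hours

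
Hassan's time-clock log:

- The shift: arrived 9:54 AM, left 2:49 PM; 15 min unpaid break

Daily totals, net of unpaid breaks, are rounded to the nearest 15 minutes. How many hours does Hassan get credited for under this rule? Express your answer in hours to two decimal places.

4.75 hours

The shift: 9:54 AM–2:49 PM = 4 h 55 min − 15 min = 4 h 40 min → rounds to 4 h 45 min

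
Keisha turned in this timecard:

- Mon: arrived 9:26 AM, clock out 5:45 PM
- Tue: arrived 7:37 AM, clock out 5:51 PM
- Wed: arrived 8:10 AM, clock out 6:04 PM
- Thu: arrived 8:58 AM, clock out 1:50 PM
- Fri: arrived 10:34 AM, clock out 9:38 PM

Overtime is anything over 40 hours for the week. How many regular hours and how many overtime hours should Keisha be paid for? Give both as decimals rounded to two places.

Regular 40.00 hours, overtime 4.38 hours

Mon: 9:26 AM–5:45 PM = 8 h 19 min
Tue: 7:37 AM–5:51 PM = 10 h 14 min
Wed: 8:10 AM–6:04 PM = 9 h 54 min
Thu: 8:58 AM–1:50 PM = 4 h 52 min
Fri: 10:34 AM–9:38 PM = 11 h 4 min
Total worked: 44 h 23 min = 44.38 h.
Threshold 40 h → overtime 4 h 23 min, regular 40 h 0 min.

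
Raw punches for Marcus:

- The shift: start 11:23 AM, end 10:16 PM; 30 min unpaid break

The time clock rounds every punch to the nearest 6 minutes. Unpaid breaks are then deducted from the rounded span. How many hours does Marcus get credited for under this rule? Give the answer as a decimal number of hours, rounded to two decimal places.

The shift: in 11:23 AM→11:24 AM, out 10:16 PM→10:18 PM; 10 h 54 min − 30 min = 10 h 24 min

10.40 hours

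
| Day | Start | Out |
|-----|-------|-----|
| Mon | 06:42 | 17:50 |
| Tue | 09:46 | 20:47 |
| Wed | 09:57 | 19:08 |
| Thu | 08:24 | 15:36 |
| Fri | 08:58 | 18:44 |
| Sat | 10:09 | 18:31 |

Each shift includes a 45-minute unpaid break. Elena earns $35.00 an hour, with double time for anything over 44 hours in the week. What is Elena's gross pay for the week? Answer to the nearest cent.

$2111.67

Mon: 06:42–17:50 = 11 h 8 min; less 45 min break → 10 h 23 min
Tue: 09:46–20:47 = 11 h 1 min; less 45 min break → 10 h 16 min
Wed: 09:57–19:08 = 9 h 11 min; less 45 min break → 8 h 26 min
Thu: 08:24–15:36 = 7 h 12 min; less 45 min break → 6 h 27 min
Fri: 08:58–18:44 = 9 h 46 min; less 45 min break → 9 h 1 min
Sat: 10:09–18:31 = 8 h 22 min; less 45 min break → 7 h 37 min
Total worked: 52 h 10 min = 3130 min.
Regular 44 h 0 min = 2640 min at $35.00/h; overtime 8 h 10 min = 490 min at $70.00/h.
Pay = (2640 × $35.00 + 490 × $70.00) ÷ 60 = $2111.67.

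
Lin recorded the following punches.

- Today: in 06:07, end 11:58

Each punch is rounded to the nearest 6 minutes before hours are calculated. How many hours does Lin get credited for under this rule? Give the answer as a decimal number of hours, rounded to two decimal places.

Today: in 06:07→06:06, out 11:58→12:00; 5 h 54 min

5.90 hours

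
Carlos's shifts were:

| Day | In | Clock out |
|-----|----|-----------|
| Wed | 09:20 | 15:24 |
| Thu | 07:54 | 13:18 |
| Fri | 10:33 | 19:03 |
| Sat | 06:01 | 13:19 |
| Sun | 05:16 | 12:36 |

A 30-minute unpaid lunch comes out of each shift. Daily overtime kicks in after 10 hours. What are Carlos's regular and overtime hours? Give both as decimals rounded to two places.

Regular 32.10 hours, overtime 0.00 hours

Wed: 09:20–15:24 = 6 h 4 min; less 30 min break → 5 h 34 min
Thu: 07:54–13:18 = 5 h 24 min; less 30 min break → 4 h 54 min
Fri: 10:33–19:03 = 8 h 30 min; less 30 min break → 8 h 0 min
Sat: 06:01–13:19 = 7 h 18 min; less 30 min break → 6 h 48 min
Sun: 05:16–12:36 = 7 h 20 min; less 30 min break → 6 h 50 min
Wed reg 5 h 34 min / OT 0 h 0 min; Thu reg 4 h 54 min / OT 0 h 0 min; Fri reg 8 h 0 min / OT 0 h 0 min; Sat reg 6 h 48 min / OT 0 h 0 min; Sun reg 6 h 50 min / OT 0 h 0 min.
Totals: regular 32 h 6 min, overtime 0 h 0 min.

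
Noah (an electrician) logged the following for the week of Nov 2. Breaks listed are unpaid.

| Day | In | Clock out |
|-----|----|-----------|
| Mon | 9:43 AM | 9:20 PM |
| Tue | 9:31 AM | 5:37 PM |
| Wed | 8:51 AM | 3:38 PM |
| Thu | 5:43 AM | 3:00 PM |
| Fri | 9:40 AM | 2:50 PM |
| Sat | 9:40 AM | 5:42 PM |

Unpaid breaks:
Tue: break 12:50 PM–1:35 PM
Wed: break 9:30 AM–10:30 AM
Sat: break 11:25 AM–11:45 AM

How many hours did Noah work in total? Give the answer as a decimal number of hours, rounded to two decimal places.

Mon: 9:43 AM–9:20 PM = 11 h 37 min
Tue: 9:31 AM–5:37 PM = 8 h 6 min; less 45 min break → 7 h 21 min
Wed: 8:51 AM–3:38 PM = 6 h 47 min; less 60 min break → 5 h 47 min
Thu: 5:43 AM–3:00 PM = 9 h 17 min
Fri: 9:40 AM–2:50 PM = 5 h 10 min
Sat: 9:40 AM–5:42 PM = 8 h 2 min; less 20 min break → 7 h 42 min
Total: 11 h 37 min + 7 h 21 min + 5 h 47 min + 9 h 17 min + 5 h 10 min + 7 h 42 min = 46 h 54 min.

46.90 hours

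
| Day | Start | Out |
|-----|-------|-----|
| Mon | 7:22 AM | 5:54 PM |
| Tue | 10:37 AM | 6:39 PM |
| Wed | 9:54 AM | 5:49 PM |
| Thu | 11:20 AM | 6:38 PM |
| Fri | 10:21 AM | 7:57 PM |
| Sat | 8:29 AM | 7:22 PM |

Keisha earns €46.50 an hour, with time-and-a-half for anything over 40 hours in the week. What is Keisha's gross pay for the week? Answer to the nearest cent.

Mon: 7:22 AM–5:54 PM = 10 h 32 min
Tue: 10:37 AM–6:39 PM = 8 h 2 min
Wed: 9:54 AM–5:49 PM = 7 h 55 min
Thu: 11:20 AM–6:38 PM = 7 h 18 min
Fri: 10:21 AM–7:57 PM = 9 h 36 min
Sat: 8:29 AM–7:22 PM = 10 h 53 min
Total worked: 54 h 16 min = 3256 min.
Regular 40 h 0 min = 2400 min at €46.50/h; overtime 14 h 16 min = 856 min at €69.75/h.
Pay = (2400 × €46.50 + 856 × €69.75) ÷ 60 = €2855.10.

€2855.10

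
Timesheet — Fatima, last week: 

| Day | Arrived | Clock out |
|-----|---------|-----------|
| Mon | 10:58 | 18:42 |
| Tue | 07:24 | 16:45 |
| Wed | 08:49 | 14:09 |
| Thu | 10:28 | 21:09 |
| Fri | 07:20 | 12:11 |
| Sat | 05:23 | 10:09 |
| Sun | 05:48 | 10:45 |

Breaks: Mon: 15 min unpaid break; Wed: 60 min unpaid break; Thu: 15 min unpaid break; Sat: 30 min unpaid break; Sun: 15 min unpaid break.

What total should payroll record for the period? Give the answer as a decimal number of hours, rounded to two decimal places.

Mon: 10:58–18:42 = 7 h 44 min; less 15 min break → 7 h 29 min
Tue: 07:24–16:45 = 9 h 21 min
Wed: 08:49–14:09 = 5 h 20 min; less 60 min break → 4 h 20 min
Thu: 10:28–21:09 = 10 h 41 min; less 15 min break → 10 h 26 min
Fri: 07:20–12:11 = 4 h 51 min
Sat: 05:23–10:09 = 4 h 46 min; less 30 min break → 4 h 16 min
Sun: 05:48–10:45 = 4 h 57 min; less 15 min break → 4 h 42 min
Total: 7 h 29 min + 9 h 21 min + 4 h 20 min + 10 h 26 min + 4 h 51 min + 4 h 16 min + 4 h 42 min = 45 h 25 min.

45.42 hours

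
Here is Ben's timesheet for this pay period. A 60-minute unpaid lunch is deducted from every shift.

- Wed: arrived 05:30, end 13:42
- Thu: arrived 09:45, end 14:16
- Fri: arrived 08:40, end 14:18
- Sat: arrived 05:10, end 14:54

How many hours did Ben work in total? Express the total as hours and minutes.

24 h 5 min

Wed: 05:30–13:42 = 8 h 12 min; less 60 min break → 7 h 12 min
Thu: 09:45–14:16 = 4 h 31 min; less 60 min break → 3 h 31 min
Fri: 08:40–14:18 = 5 h 38 min; less 60 min break → 4 h 38 min
Sat: 05:10–14:54 = 9 h 44 min; less 60 min break → 8 h 44 min
Total: 7 h 12 min + 3 h 31 min + 4 h 38 min + 8 h 44 min = 24 h 5 min.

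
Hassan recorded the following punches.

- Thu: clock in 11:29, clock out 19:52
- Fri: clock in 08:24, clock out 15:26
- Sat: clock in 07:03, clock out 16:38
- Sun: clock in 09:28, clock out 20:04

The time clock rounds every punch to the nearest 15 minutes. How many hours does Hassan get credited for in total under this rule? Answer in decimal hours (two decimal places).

Thu: in 11:29→11:30, out 19:52→19:45; 8 h 15 min
Fri: in 08:24→08:30, out 15:26→15:30; 7 h 0 min
Sat: in 07:03→07:00, out 16:38→16:45; 9 h 45 min
Sun: in 09:28→09:30, out 20:04→20:00; 10 h 30 min
Total credited: 35 h 30 min.

35.50 hours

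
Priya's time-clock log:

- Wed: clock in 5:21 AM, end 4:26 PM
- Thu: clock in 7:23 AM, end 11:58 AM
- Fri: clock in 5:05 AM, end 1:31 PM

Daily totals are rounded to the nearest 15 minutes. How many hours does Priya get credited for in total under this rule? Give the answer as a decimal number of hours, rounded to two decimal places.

24.00 hours

Wed: 5:21 AM–4:26 PM = 11 h 5 min → rounds to 11 h 0 min
Thu: 7:23 AM–11:58 AM = 4 h 35 min → rounds to 4 h 30 min
Fri: 5:05 AM–1:31 PM = 8 h 26 min → rounds to 8 h 30 min
Total credited: 24 h 0 min.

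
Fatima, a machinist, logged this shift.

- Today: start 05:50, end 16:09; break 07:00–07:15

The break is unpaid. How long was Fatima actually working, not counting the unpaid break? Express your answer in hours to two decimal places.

Today: 05:50–16:09 = 10 h 19 min; less 15 min break → 10 h 4 min

10.07 hours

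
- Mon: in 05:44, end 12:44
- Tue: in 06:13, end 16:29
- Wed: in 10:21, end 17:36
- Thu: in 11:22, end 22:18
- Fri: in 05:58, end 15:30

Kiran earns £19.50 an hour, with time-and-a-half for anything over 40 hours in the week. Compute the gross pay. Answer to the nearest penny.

Mon: 05:44–12:44 = 7 h 0 min
Tue: 06:13–16:29 = 10 h 16 min
Wed: 10:21–17:36 = 7 h 15 min
Thu: 11:22–22:18 = 10 h 56 min
Fri: 05:58–15:30 = 9 h 32 min
Total worked: 44 h 59 min = 2699 min.
Regular 40 h 0 min = 2400 min at £19.50/h; overtime 4 h 59 min = 299 min at £29.25/h.
Pay = (2400 × £19.50 + 299 × £29.25) ÷ 60 = £925.76.

£925.76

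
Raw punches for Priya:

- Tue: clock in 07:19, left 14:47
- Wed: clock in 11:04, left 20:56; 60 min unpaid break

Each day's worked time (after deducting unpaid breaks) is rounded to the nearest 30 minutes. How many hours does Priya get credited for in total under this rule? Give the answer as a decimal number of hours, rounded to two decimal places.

Tue: 07:19–14:47 = 7 h 28 min → rounds to 7 h 30 min
Wed: 11:04–20:56 = 9 h 52 min − 60 min = 8 h 52 min → rounds to 9 h 0 min
Total credited: 16 h 30 min.

16.50 hours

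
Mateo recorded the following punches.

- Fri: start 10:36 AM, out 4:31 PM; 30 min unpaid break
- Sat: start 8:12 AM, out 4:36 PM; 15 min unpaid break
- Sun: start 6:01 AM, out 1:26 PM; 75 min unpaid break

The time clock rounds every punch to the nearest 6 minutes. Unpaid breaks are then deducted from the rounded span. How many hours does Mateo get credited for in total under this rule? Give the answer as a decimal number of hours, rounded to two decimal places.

19.70 hours

Fri: in 10:36 AM→10:36 AM, out 4:31 PM→4:30 PM; 5 h 54 min − 30 min = 5 h 24 min
Sat: in 8:12 AM→8:12 AM, out 4:36 PM→4:36 PM; 8 h 24 min − 15 min = 8 h 9 min
Sun: in 6:01 AM→6:00 AM, out 1:26 PM→1:24 PM; 7 h 24 min − 75 min = 6 h 9 min
Total credited: 19 h 42 min.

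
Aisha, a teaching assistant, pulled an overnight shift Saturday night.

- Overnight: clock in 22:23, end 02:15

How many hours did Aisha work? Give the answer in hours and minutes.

Overnight: 22:23 → midnight = 1 h 37 min; midnight → 02:15 = 2 h 15 min; span 3 h 52 min

3 h 52 min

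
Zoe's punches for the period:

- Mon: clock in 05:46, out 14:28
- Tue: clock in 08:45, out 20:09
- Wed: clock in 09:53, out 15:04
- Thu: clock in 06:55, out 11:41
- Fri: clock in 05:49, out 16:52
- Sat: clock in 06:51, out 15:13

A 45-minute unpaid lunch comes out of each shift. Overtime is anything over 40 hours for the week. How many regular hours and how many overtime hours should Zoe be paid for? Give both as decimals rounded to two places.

Mon: 05:46–14:28 = 8 h 42 min; less 45 min break → 7 h 57 min
Tue: 08:45–20:09 = 11 h 24 min; less 45 min break → 10 h 39 min
Wed: 09:53–15:04 = 5 h 11 min; less 45 min break → 4 h 26 min
Thu: 06:55–11:41 = 4 h 46 min; less 45 min break → 4 h 1 min
Fri: 05:49–16:52 = 11 h 3 min; less 45 min break → 10 h 18 min
Sat: 06:51–15:13 = 8 h 22 min; less 45 min break → 7 h 37 min
Total worked: 44 h 58 min = 44.97 h.
Threshold 40 h → overtime 4 h 58 min, regular 40 h 0 min.

Regular 40.00 hours, overtime 4.97 hours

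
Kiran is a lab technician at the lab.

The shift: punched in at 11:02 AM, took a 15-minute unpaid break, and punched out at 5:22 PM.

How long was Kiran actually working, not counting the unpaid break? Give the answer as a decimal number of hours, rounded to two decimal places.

6.08 hours

The shift: 11:02 AM–5:22 PM = 6 h 20 min; less 15 min break → 6 h 5 min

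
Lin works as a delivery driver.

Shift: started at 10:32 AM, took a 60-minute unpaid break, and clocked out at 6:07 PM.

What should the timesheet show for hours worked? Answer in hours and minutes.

Shift: 10:32 AM–6:07 PM = 7 h 35 min; less 60 min break → 6 h 35 min

6 h 35 min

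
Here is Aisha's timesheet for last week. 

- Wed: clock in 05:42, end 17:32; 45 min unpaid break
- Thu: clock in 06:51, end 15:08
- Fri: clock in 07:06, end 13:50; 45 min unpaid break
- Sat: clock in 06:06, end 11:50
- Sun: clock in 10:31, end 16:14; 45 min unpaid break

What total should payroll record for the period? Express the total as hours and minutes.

Wed: 05:42–17:32 = 11 h 50 min; less 45 min break → 11 h 5 min
Thu: 06:51–15:08 = 8 h 17 min
Fri: 07:06–13:50 = 6 h 44 min; less 45 min break → 5 h 59 min
Sat: 06:06–11:50 = 5 h 44 min
Sun: 10:31–16:14 = 5 h 43 min; less 45 min break → 4 h 58 min
Total: 11 h 5 min + 8 h 17 min + 5 h 59 min + 5 h 44 min + 4 h 58 min = 36 h 3 min.

36 h 3 min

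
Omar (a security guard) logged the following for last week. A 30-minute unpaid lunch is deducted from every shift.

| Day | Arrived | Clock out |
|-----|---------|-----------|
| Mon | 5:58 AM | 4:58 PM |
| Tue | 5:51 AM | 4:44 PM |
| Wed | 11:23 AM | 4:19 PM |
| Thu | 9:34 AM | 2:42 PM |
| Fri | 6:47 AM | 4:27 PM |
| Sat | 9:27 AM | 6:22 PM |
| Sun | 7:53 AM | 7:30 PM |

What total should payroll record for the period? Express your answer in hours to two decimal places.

Mon: 5:58 AM–4:58 PM = 11 h 0 min; less 30 min break → 10 h 30 min
Tue: 5:51 AM–4:44 PM = 10 h 53 min; less 30 min break → 10 h 23 min
Wed: 11:23 AM–4:19 PM = 4 h 56 min; less 30 min break → 4 h 26 min
Thu: 9:34 AM–2:42 PM = 5 h 8 min; less 30 min break → 4 h 38 min
Fri: 6:47 AM–4:27 PM = 9 h 40 min; less 30 min break → 9 h 10 min
Sat: 9:27 AM–6:22 PM = 8 h 55 min; less 30 min break → 8 h 25 min
Sun: 7:53 AM–7:30 PM = 11 h 37 min; less 30 min break → 11 h 7 min
Total: 10 h 30 min + 10 h 23 min + 4 h 26 min + 4 h 38 min + 9 h 10 min + 8 h 25 min + 11 h 7 min = 58 h 39 min.

58.65 hours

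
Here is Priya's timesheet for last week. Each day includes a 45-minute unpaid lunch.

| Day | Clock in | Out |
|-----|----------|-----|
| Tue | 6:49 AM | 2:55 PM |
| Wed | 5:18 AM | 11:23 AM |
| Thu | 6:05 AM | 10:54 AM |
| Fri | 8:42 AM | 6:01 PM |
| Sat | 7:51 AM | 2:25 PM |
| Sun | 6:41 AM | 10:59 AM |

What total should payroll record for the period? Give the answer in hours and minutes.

Tue: 6:49 AM–2:55 PM = 8 h 6 min; less 45 min break → 7 h 21 min
Wed: 5:18 AM–11:23 AM = 6 h 5 min; less 45 min break → 5 h 20 min
Thu: 6:05 AM–10:54 AM = 4 h 49 min; less 45 min break → 4 h 4 min
Fri: 8:42 AM–6:01 PM = 9 h 19 min; less 45 min break → 8 h 34 min
Sat: 7:51 AM–2:25 PM = 6 h 34 min; less 45 min break → 5 h 49 min
Sun: 6:41 AM–10:59 AM = 4 h 18 min; less 45 min break → 3 h 33 min
Total: 7 h 21 min + 5 h 20 min + 4 h 4 min + 8 h 34 min + 5 h 49 min + 3 h 33 min = 34 h 41 min.

34 h 41 min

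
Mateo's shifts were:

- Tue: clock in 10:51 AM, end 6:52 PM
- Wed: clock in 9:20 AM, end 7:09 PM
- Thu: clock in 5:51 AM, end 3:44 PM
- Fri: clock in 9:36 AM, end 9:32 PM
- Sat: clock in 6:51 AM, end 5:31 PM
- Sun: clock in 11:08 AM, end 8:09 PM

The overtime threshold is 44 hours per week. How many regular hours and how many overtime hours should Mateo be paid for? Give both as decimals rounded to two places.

Tue: 10:51 AM–6:52 PM = 8 h 1 min
Wed: 9:20 AM–7:09 PM = 9 h 49 min
Thu: 5:51 AM–3:44 PM = 9 h 53 min
Fri: 9:36 AM–9:32 PM = 11 h 56 min
Sat: 6:51 AM–5:31 PM = 10 h 40 min
Sun: 11:08 AM–8:09 PM = 9 h 1 min
Total worked: 59 h 20 min = 59.33 h.
Threshold 44 h → overtime 15 h 20 min, regular 44 h 0 min.

Regular 44.00 hours, overtime 15.33 hours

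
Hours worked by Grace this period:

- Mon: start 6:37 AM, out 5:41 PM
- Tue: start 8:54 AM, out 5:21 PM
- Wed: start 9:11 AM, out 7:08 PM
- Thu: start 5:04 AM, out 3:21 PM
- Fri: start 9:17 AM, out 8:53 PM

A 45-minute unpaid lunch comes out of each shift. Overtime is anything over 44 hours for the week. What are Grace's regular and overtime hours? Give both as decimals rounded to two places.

Regular 44.00 hours, overtime 3.60 hours

Mon: 6:37 AM–5:41 PM = 11 h 4 min; less 45 min break → 10 h 19 min
Tue: 8:54 AM–5:21 PM = 8 h 27 min; less 45 min break → 7 h 42 min
Wed: 9:11 AM–7:08 PM = 9 h 57 min; less 45 min break → 9 h 12 min
Thu: 5:04 AM–3:21 PM = 10 h 17 min; less 45 min break → 9 h 32 min
Fri: 9:17 AM–8:53 PM = 11 h 36 min; less 45 min break → 10 h 51 min
Total worked: 47 h 36 min = 47.60 h.
Threshold 44 h → overtime 3 h 36 min, regular 44 h 0 min.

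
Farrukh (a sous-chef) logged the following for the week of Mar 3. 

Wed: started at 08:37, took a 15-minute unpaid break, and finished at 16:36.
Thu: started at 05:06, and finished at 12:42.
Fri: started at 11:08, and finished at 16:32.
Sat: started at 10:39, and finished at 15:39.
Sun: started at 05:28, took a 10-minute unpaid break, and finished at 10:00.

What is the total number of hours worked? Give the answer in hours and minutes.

Wed: 08:37–16:36 = 7 h 59 min; less 15 min break → 7 h 44 min
Thu: 05:06–12:42 = 7 h 36 min
Fri: 11:08–16:32 = 5 h 24 min
Sat: 10:39–15:39 = 5 h 0 min
Sun: 05:28–10:00 = 4 h 32 min; less 10 min break → 4 h 22 min
Total: 7 h 44 min + 7 h 36 min + 5 h 24 min + 5 h 0 min + 4 h 22 min = 30 h 6 min.

30 h 6 min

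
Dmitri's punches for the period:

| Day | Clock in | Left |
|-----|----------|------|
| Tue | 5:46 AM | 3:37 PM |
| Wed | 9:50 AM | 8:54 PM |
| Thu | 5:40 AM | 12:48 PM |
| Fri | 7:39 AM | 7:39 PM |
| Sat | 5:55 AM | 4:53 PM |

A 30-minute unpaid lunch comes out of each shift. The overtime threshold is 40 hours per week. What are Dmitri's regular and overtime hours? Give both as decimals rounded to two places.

Regular 40.00 hours, overtime 8.52 hours

Tue: 5:46 AM–3:37 PM = 9 h 51 min; less 30 min break → 9 h 21 min
Wed: 9:50 AM–8:54 PM = 11 h 4 min; less 30 min break → 10 h 34 min
Thu: 5:40 AM–12:48 PM = 7 h 8 min; less 30 min break → 6 h 38 min
Fri: 7:39 AM–7:39 PM = 12 h 0 min; less 30 min break → 11 h 30 min
Sat: 5:55 AM–4:53 PM = 10 h 58 min; less 30 min break → 10 h 28 min
Total worked: 48 h 31 min = 48.52 h.
Threshold 40 h → overtime 8 h 31 min, regular 40 h 0 min.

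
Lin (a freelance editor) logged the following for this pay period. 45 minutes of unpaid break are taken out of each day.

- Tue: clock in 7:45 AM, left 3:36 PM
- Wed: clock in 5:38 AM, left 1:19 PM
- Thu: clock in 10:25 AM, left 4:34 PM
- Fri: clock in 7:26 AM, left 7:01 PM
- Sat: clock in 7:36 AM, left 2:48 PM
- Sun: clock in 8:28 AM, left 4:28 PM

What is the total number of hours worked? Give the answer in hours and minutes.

Tue: 7:45 AM–3:36 PM = 7 h 51 min; less 45 min break → 7 h 6 min
Wed: 5:38 AM–1:19 PM = 7 h 41 min; less 45 min break → 6 h 56 min
Thu: 10:25 AM–4:34 PM = 6 h 9 min; less 45 min break → 5 h 24 min
Fri: 7:26 AM–7:01 PM = 11 h 35 min; less 45 min break → 10 h 50 min
Sat: 7:36 AM–2:48 PM = 7 h 12 min; less 45 min break → 6 h 27 min
Sun: 8:28 AM–4:28 PM = 8 h 0 min; less 45 min break → 7 h 15 min
Total: 7 h 6 min + 6 h 56 min + 5 h 24 min + 10 h 50 min + 6 h 27 min + 7 h 15 min = 43 h 58 min.

43 h 58 min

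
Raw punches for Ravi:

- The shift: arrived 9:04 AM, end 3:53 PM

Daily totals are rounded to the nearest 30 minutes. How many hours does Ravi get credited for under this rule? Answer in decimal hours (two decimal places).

The shift: 9:04 AM–3:53 PM = 6 h 49 min → rounds to 7 h 0 min

7.00 hours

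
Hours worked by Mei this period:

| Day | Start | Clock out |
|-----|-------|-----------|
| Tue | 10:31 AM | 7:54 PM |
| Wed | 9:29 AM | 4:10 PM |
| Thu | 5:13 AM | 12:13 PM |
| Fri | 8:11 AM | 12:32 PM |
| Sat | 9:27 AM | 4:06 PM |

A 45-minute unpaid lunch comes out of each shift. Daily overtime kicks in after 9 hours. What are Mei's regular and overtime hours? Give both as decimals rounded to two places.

Regular 30.32 hours, overtime 0.00 hours

Tue: 10:31 AM–7:54 PM = 9 h 23 min; less 45 min break → 8 h 38 min
Wed: 9:29 AM–4:10 PM = 6 h 41 min; less 45 min break → 5 h 56 min
Thu: 5:13 AM–12:13 PM = 7 h 0 min; less 45 min break → 6 h 15 min
Fri: 8:11 AM–12:32 PM = 4 h 21 min; less 45 min break → 3 h 36 min
Sat: 9:27 AM–4:06 PM = 6 h 39 min; less 45 min break → 5 h 54 min
Tue reg 8 h 38 min / OT 0 h 0 min; Wed reg 5 h 56 min / OT 0 h 0 min; Thu reg 6 h 15 min / OT 0 h 0 min; Fri reg 3 h 36 min / OT 0 h 0 min; Sat reg 5 h 54 min / OT 0 h 0 min.
Totals: regular 30 h 19 min, overtime 0 h 0 min.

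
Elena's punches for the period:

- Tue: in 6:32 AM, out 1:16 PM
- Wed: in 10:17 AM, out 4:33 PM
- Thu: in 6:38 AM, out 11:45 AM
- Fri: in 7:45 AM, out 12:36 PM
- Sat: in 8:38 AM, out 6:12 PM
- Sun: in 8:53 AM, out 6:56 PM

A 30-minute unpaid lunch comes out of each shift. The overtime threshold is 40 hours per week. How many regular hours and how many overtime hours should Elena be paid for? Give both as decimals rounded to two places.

Regular 39.58 hours, overtime 0.00 hours

Tue: 6:32 AM–1:16 PM = 6 h 44 min; less 30 min break → 6 h 14 min
Wed: 10:17 AM–4:33 PM = 6 h 16 min; less 30 min break → 5 h 46 min
Thu: 6:38 AM–11:45 AM = 5 h 7 min; less 30 min break → 4 h 37 min
Fri: 7:45 AM–12:36 PM = 4 h 51 min; less 30 min break → 4 h 21 min
Sat: 8:38 AM–6:12 PM = 9 h 34 min; less 30 min break → 9 h 4 min
Sun: 8:53 AM–6:56 PM = 10 h 3 min; less 30 min break → 9 h 33 min
Total worked: 39 h 35 min = 39.58 h.
Threshold 40 h → overtime 0 h 0 min, regular 39 h 35 min.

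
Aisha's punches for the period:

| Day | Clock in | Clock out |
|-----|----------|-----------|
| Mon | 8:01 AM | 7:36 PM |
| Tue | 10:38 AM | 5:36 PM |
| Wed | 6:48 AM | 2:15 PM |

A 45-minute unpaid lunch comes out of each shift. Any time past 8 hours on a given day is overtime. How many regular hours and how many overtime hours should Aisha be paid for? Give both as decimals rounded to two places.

Mon: 8:01 AM–7:36 PM = 11 h 35 min; less 45 min break → 10 h 50 min
Tue: 10:38 AM–5:36 PM = 6 h 58 min; less 45 min break → 6 h 13 min
Wed: 6:48 AM–2:15 PM = 7 h 27 min; less 45 min break → 6 h 42 min
Mon reg 8 h 0 min / OT 2 h 50 min; Tue reg 6 h 13 min / OT 0 h 0 min; Wed reg 6 h 42 min / OT 0 h 0 min.
Totals: regular 20 h 55 min, overtime 2 h 50 min.

Regular 20.92 hours, overtime 2.83 hours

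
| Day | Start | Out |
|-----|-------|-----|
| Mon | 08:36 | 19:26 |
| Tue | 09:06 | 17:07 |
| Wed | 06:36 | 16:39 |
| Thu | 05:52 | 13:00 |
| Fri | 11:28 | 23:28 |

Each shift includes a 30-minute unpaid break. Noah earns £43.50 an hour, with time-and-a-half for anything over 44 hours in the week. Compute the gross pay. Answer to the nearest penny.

Mon: 08:36–19:26 = 10 h 50 min; less 30 min break → 10 h 20 min
Tue: 09:06–17:07 = 8 h 1 min; less 30 min break → 7 h 31 min
Wed: 06:36–16:39 = 10 h 3 min; less 30 min break → 9 h 33 min
Thu: 05:52–13:00 = 7 h 8 min; less 30 min break → 6 h 38 min
Fri: 11:28–23:28 = 12 h 0 min; less 30 min break → 11 h 30 min
Total worked: 45 h 32 min = 2732 min.
Regular 44 h 0 min = 2640 min at £43.50/h; overtime 1 h 32 min = 92 min at £65.25/h.
Pay = (2640 × £43.50 + 92 × £65.25) ÷ 60 = £2014.05.

£2014.05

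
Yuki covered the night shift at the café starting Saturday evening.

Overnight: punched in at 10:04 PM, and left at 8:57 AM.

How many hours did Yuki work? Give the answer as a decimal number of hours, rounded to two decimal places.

10.88 hours

Overnight: 10:04 PM → midnight = 1 h 56 min; midnight → 8:57 AM = 8 h 57 min; span 10 h 53 min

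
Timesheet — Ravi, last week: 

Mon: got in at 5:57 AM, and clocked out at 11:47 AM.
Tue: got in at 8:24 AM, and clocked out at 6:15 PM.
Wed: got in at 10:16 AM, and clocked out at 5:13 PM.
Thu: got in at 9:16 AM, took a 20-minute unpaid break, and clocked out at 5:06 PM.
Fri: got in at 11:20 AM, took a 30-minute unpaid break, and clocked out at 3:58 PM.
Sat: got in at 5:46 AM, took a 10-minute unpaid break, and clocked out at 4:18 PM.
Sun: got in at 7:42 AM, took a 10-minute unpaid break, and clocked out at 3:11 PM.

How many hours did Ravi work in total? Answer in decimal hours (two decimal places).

51.95 hours

Mon: 5:57 AM–11:47 AM = 5 h 50 min
Tue: 8:24 AM–6:15 PM = 9 h 51 min
Wed: 10:16 AM–5:13 PM = 6 h 57 min
Thu: 9:16 AM–5:06 PM = 7 h 50 min; less 20 min break → 7 h 30 min
Fri: 11:20 AM–3:58 PM = 4 h 38 min; less 30 min break → 4 h 8 min
Sat: 5:46 AM–4:18 PM = 10 h 32 min; less 10 min break → 10 h 22 min
Sun: 7:42 AM–3:11 PM = 7 h 29 min; less 10 min break → 7 h 19 min
Total: 5 h 50 min + 9 h 51 min + 6 h 57 min + 7 h 30 min + 4 h 8 min + 10 h 22 min + 7 h 19 min = 51 h 57 min.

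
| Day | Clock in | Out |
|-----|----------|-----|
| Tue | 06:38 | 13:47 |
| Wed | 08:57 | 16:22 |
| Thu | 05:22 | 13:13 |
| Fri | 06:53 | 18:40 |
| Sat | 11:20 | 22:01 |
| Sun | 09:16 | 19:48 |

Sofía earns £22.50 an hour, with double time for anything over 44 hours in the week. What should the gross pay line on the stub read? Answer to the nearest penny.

£1503.75

Tue: 06:38–13:47 = 7 h 9 min
Wed: 08:57–16:22 = 7 h 25 min
Thu: 05:22–13:13 = 7 h 51 min
Fri: 06:53–18:40 = 11 h 47 min
Sat: 11:20–22:01 = 10 h 41 min
Sun: 09:16–19:48 = 10 h 32 min
Total worked: 55 h 25 min = 3325 min.
Regular 44 h 0 min = 2640 min at £22.50/h; overtime 11 h 25 min = 685 min at £45.00/h.
Pay = (2640 × £22.50 + 685 × £45.00) ÷ 60 = £1503.75.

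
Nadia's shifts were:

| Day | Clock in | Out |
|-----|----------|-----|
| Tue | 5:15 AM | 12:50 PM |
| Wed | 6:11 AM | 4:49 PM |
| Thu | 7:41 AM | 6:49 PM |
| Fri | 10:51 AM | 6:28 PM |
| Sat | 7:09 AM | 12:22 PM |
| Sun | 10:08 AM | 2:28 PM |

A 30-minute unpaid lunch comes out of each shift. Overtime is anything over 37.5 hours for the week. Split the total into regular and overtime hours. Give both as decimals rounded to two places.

Tue: 5:15 AM–12:50 PM = 7 h 35 min; less 30 min break → 7 h 5 min
Wed: 6:11 AM–4:49 PM = 10 h 38 min; less 30 min break → 10 h 8 min
Thu: 7:41 AM–6:49 PM = 11 h 8 min; less 30 min break → 10 h 38 min
Fri: 10:51 AM–6:28 PM = 7 h 37 min; less 30 min break → 7 h 7 min
Sat: 7:09 AM–12:22 PM = 5 h 13 min; less 30 min break → 4 h 43 min
Sun: 10:08 AM–2:28 PM = 4 h 20 min; less 30 min break → 3 h 50 min
Total worked: 43 h 31 min = 43.52 h.
Threshold 37.5 h → overtime 6 h 1 min, regular 37 h 30 min.

Regular 37.50 hours, overtime 6.02 hours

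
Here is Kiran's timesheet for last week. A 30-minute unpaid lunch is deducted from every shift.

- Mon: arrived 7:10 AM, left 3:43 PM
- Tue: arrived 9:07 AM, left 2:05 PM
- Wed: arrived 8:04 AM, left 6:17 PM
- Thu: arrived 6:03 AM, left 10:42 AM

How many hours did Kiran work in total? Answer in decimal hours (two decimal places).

Mon: 7:10 AM–3:43 PM = 8 h 33 min; less 30 min break → 8 h 3 min
Tue: 9:07 AM–2:05 PM = 4 h 58 min; less 30 min break → 4 h 28 min
Wed: 8:04 AM–6:17 PM = 10 h 13 min; less 30 min break → 9 h 43 min
Thu: 6:03 AM–10:42 AM = 4 h 39 min; less 30 min break → 4 h 9 min
Total: 8 h 3 min + 4 h 28 min + 9 h 43 min + 4 h 9 min = 26 h 23 min.

26.38 hours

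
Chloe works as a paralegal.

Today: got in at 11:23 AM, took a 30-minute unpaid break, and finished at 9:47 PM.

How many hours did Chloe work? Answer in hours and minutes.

Today: 11:23 AM–9:47 PM = 10 h 24 min; less 30 min break → 9 h 54 min

9 h 54 min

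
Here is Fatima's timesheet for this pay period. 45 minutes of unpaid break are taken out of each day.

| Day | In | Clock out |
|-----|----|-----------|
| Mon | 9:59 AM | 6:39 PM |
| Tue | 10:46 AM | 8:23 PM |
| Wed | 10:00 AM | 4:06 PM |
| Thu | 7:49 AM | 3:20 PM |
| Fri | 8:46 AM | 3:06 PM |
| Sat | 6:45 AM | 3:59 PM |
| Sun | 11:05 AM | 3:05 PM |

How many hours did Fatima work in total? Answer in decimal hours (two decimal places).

46.22 hours

Mon: 9:59 AM–6:39 PM = 8 h 40 min; less 45 min break → 7 h 55 min
Tue: 10:46 AM–8:23 PM = 9 h 37 min; less 45 min break → 8 h 52 min
Wed: 10:00 AM–4:06 PM = 6 h 6 min; less 45 min break → 5 h 21 min
Thu: 7:49 AM–3:20 PM = 7 h 31 min; less 45 min break → 6 h 46 min
Fri: 8:46 AM–3:06 PM = 6 h 20 min; less 45 min break → 5 h 35 min
Sat: 6:45 AM–3:59 PM = 9 h 14 min; less 45 min break → 8 h 29 min
Sun: 11:05 AM–3:05 PM = 4 h 0 min; less 45 min break → 3 h 15 min
Total: 7 h 55 min + 8 h 52 min + 5 h 21 min + 6 h 46 min + 5 h 35 min + 8 h 29 min + 3 h 15 min = 46 h 13 min.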